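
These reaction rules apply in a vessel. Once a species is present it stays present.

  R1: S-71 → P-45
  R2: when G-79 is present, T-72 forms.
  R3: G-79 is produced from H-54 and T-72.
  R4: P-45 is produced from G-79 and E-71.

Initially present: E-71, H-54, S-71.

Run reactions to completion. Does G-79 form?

No

G-79 would need H-54 and T-72 (R3), but T-72 never forms.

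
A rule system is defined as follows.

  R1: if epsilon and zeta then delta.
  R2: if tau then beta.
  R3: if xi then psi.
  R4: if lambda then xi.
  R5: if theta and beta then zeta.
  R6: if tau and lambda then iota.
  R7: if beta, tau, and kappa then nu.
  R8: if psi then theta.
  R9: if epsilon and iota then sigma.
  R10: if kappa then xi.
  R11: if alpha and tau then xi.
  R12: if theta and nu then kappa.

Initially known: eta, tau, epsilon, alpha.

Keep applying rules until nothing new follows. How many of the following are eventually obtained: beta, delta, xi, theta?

4

tau holds, so beta follows (R2).
From alpha and tau, R11 gives xi.
From xi, R3 gives psi.
psi holds, so theta follows (R8).
theta and beta hold, so zeta follows (R5).
epsilon and zeta hold, so delta follows (R1).
beta: reached.
delta: reached.
xi: reached.
theta: reached.
All 4 are reached.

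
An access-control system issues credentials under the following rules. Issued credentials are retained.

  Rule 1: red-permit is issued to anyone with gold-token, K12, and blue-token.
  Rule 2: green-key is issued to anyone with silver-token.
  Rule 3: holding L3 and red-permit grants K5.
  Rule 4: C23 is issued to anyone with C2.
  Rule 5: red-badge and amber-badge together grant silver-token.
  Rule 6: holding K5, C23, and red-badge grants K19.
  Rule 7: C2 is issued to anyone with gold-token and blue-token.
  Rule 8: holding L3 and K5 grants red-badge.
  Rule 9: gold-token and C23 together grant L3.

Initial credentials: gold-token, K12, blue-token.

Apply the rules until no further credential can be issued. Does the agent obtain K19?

Holding gold-token, K12, and blue-token grants red-permit (Rule 1).
Holding gold-token and blue-token grants C2 (Rule 7).
Holding C2 grants C23 (Rule 4).
Holding gold-token and C23 grants L3 (Rule 9).
Holding L3 and red-permit grants K5 (Rule 3).
Holding L3 and K5 grants red-badge (Rule 8).
Holding K5, C23, and red-badge grants K19 (Rule 6).

Yes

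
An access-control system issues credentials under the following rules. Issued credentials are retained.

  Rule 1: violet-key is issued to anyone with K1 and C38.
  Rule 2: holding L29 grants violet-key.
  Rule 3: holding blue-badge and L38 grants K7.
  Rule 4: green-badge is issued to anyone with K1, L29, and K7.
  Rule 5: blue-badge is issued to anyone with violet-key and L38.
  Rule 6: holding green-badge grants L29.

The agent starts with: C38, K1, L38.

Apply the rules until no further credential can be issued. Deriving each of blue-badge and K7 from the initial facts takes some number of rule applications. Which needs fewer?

blue-badge: Holding K1 and C38 grants violet-key (Rule 1). Holding violet-key and L38 grants blue-badge (Rule 5). [2 rule applications]
K7: Holding K1 and C38 grants violet-key (Rule 1). Holding violet-key and L38 grants blue-badge (Rule 5). Holding blue-badge and L38 grants K7 (Rule 3). [3 rule applications]
blue-badge needs fewer.

blue-badge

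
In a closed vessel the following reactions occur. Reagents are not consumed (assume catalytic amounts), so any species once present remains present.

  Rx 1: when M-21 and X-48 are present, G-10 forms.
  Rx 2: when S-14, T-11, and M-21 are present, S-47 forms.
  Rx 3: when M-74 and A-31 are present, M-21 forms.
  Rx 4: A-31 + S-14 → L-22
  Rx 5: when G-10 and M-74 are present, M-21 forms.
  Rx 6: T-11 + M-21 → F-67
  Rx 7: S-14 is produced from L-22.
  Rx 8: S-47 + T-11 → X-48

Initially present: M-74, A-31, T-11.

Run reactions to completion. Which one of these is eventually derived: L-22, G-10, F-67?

F-67

M-74 and A-31 present → M-21 forms (Rx 3).
T-11 and M-21 present → F-67 forms (Rx 6).
L-22 would need A-31 and S-14 (Rx 4), but S-14 never forms. G-10 would need M-21 and X-48 (Rx 1), but X-48 never forms.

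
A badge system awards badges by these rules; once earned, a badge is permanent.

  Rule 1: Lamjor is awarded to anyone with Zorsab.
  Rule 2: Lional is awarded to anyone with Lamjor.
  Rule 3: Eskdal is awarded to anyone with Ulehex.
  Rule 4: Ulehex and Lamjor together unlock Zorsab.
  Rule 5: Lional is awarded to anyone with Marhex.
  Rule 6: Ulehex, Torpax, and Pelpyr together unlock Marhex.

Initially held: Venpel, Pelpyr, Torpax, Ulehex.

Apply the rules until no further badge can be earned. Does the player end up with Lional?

With Ulehex, Torpax, and Pelpyr, Marhex is earned (Rule 6).
With Marhex, Lional is earned (Rule 5).

Yes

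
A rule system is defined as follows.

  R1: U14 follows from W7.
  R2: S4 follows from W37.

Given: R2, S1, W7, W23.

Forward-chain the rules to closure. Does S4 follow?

No

S4 would need W37 (R2), but W37 is never established.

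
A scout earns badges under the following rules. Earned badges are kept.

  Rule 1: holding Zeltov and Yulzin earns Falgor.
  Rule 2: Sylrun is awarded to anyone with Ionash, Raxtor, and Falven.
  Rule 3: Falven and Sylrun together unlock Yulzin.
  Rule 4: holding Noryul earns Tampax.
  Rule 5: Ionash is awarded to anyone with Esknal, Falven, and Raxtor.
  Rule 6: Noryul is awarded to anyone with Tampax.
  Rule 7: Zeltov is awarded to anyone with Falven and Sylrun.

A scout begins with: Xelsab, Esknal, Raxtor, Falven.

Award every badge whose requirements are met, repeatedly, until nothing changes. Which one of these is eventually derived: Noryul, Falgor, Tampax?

Falgor

With Esknal, Falven, and Raxtor, Ionash is earned (Rule 5).
With Ionash, Raxtor, and Falven, Sylrun is earned (Rule 2).
With Falven and Sylrun, Zeltov is earned (Rule 7).
With Falven and Sylrun, Yulzin is earned (Rule 3).
With Zeltov and Yulzin, Falgor is earned (Rule 1).
Tampax would need Noryul (Rule 4), but Noryul is never earned. Noryul would need Tampax (Rule 6), but Tampax is never earned.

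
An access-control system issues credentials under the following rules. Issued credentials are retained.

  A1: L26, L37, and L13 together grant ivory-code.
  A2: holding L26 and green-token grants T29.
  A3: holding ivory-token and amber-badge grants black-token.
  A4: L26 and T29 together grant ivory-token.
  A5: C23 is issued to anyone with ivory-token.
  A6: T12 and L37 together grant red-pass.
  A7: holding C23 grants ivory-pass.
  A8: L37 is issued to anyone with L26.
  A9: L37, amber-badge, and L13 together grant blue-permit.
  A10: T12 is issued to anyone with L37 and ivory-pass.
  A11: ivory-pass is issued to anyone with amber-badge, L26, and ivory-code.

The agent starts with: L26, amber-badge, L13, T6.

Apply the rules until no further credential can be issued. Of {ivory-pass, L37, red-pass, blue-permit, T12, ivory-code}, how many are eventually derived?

Holding L26 grants L37 (A8).
Holding L37, amber-badge, and L13 grants blue-permit (A9).
Holding L26, L37, and L13 grants ivory-code (A1).
Holding amber-badge, L26, and ivory-code grants ivory-pass (A11).
Holding L37 and ivory-pass grants T12 (A10).
Holding T12 and L37 grants red-pass (A6).
ivory-pass: reached.
L37: reached.
red-pass: reached.
blue-permit: reached.
T12: reached.
ivory-code: reached.
All 6 are reached.

6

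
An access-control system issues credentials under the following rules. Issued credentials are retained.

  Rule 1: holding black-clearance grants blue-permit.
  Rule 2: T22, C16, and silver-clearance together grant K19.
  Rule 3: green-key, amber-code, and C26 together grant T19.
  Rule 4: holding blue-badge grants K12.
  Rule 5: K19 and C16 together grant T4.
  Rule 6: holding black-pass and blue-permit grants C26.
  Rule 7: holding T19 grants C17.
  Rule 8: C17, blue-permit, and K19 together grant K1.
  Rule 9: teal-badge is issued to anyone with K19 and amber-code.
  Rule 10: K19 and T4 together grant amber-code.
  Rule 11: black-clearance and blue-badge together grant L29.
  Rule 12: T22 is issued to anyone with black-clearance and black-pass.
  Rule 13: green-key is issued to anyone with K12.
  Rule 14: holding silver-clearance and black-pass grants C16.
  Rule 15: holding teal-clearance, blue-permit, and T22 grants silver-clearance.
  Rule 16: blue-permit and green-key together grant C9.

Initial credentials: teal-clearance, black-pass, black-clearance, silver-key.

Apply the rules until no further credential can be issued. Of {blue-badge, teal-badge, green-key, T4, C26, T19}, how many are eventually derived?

3

Holding black-clearance and black-pass grants T22 (Rule 12).
Holding black-clearance grants blue-permit (Rule 1).
Holding teal-clearance, blue-permit, and T22 grants silver-clearance (Rule 15).
Holding black-pass and blue-permit grants C26 (Rule 6).
Holding silver-clearance and black-pass grants C16 (Rule 14).
Holding T22, C16, and silver-clearance grants K19 (Rule 2).
Holding K19 and C16 grants T4 (Rule 5).
Holding K19 and T4 grants amber-code (Rule 10).
Holding K19 and amber-code grants teal-badge (Rule 9).
No rule produces blue-badge, and it is not given.
teal-badge: reached.
green-key would need K12 (Rule 13), but K12 is never granted.
T4: reached.
C26: reached.
T19 would need green-key, amber-code, and C26 (Rule 3), but green-key is never granted.
Reached: teal-badge, T4, and C26 — 3 of the 6.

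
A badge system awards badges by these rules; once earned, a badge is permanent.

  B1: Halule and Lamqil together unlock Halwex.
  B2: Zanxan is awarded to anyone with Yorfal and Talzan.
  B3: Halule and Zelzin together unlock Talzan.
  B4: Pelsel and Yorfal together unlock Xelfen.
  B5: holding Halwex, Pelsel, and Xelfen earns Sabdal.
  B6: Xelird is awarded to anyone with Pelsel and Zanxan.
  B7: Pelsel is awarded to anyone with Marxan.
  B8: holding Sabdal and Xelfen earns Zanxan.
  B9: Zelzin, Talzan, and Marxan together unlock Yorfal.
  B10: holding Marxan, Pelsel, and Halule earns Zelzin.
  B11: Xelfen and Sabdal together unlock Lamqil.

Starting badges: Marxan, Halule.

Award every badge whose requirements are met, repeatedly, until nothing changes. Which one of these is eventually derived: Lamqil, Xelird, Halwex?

Xelird

With Marxan, Pelsel is earned (B7).
With Marxan, Pelsel, and Halule, Zelzin is earned (B10).
With Halule and Zelzin, Talzan is earned (B3).
With Zelzin, Talzan, and Marxan, Yorfal is earned (B9).
With Yorfal and Talzan, Zanxan is earned (B2).
With Pelsel and Zanxan, Xelird is earned (B6).
Lamqil would need Xelfen and Sabdal (B11), but Sabdal is never earned. Halwex would need Halule and Lamqil (B1), but Lamqil is never earned.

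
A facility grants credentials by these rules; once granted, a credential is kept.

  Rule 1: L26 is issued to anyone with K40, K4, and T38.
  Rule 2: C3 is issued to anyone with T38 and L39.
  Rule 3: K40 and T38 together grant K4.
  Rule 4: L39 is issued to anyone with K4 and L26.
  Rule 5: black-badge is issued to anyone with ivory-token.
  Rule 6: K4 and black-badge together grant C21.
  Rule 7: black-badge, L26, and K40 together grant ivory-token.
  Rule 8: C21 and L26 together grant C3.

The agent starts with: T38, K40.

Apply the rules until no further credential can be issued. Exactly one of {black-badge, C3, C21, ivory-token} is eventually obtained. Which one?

Holding K40 and T38 grants K4 (Rule 3).
Holding K40, K4, and T38 grants L26 (Rule 1).
Holding K4 and L26 grants L39 (Rule 4).
Holding T38 and L39 grants C3 (Rule 2).
ivory-token would need black-badge, L26, and K40 (Rule 7), but black-badge is never granted. C21 would need K4 and black-badge (Rule 6), but black-badge is never granted. black-badge would need ivory-token (Rule 5), but ivory-token is never granted.

C3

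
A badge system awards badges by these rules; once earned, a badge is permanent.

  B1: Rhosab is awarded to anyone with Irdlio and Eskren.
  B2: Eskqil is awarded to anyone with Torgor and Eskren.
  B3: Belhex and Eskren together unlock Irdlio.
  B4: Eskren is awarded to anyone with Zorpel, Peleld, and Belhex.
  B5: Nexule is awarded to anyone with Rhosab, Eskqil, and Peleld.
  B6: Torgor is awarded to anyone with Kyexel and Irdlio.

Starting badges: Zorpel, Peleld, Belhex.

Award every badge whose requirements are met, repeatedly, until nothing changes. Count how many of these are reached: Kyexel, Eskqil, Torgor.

0

No rule produces Kyexel, and it is not given.
Eskqil would need Torgor and Eskren (B2), but Torgor is never earned.
Torgor would need Kyexel and Irdlio (B6), but Kyexel is never earned.
None of the 3 are reached.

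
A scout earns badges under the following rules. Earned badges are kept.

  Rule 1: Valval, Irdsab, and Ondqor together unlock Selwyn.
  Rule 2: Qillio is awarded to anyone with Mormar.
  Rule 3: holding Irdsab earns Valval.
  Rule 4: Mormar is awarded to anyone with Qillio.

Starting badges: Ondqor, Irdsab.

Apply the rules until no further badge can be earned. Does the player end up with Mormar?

Mormar would need Qillio (Rule 4), but Qillio is never earned.

No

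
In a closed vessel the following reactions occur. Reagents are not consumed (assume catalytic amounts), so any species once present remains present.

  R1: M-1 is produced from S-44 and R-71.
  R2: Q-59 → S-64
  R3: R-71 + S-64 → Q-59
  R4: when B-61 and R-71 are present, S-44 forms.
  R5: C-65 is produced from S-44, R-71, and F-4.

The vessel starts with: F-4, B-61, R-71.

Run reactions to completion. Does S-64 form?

No

S-64 would need Q-59 (R2), but Q-59 never forms.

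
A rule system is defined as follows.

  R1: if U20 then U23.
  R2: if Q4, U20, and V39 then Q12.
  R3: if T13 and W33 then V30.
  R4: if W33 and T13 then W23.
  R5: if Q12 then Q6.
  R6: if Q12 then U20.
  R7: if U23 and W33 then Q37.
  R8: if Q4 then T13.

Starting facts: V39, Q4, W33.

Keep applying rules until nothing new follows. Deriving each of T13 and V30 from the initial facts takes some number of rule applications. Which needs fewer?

T13

T13: From Q4, R8 gives T13. [1 rule application]
V30: From Q4, R8 gives T13. T13 and W33 hold, so V30 follows (R3). [2 rule applications]
T13 needs fewer.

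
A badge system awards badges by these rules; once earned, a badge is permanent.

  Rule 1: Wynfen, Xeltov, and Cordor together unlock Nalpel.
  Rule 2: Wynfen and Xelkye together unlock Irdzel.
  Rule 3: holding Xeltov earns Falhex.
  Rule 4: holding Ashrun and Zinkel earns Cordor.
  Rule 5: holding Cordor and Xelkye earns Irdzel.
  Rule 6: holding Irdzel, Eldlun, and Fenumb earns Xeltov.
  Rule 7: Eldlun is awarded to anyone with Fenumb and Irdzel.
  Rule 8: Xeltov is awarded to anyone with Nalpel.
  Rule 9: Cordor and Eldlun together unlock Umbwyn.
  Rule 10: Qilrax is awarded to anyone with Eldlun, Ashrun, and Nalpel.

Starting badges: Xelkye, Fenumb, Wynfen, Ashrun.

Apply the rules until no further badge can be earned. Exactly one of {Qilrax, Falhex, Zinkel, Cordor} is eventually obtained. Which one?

With Wynfen and Xelkye, Irdzel is earned (Rule 2).
With Fenumb and Irdzel, Eldlun is earned (Rule 7).
With Irdzel, Eldlun, and Fenumb, Xeltov is earned (Rule 6).
With Xeltov, Falhex is earned (Rule 3).
Qilrax would need Eldlun, Ashrun, and Nalpel (Rule 10), but Nalpel is never earned. No rule produces Zinkel, and it is not given. Cordor would need Ashrun and Zinkel (Rule 4), but Zinkel is never earned.

Falhex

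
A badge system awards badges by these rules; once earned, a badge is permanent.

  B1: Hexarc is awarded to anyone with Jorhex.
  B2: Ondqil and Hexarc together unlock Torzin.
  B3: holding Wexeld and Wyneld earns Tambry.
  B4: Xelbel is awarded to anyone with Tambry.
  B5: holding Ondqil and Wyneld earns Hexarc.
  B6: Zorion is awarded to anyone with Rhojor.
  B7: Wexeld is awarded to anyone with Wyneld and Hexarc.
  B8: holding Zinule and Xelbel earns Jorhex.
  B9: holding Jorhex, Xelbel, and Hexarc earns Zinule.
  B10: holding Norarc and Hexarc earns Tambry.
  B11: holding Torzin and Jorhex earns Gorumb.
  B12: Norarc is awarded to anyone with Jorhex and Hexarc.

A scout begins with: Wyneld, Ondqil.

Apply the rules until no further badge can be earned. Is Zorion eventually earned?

Zorion would need Rhojor (B6), but Rhojor is never earned.

No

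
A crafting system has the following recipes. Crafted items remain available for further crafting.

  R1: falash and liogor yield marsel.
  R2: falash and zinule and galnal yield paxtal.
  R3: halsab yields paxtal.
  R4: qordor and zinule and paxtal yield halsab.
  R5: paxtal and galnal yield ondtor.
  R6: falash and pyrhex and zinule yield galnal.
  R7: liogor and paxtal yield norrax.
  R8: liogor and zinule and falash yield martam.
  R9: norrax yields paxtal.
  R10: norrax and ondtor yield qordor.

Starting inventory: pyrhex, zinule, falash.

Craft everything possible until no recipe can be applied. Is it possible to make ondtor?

Yes

Using R6, falash, pyrhex, and zinule make galnal.
Using R2, falash, zinule, and galnal make paxtal.
Using R5, paxtal and galnal make ondtor.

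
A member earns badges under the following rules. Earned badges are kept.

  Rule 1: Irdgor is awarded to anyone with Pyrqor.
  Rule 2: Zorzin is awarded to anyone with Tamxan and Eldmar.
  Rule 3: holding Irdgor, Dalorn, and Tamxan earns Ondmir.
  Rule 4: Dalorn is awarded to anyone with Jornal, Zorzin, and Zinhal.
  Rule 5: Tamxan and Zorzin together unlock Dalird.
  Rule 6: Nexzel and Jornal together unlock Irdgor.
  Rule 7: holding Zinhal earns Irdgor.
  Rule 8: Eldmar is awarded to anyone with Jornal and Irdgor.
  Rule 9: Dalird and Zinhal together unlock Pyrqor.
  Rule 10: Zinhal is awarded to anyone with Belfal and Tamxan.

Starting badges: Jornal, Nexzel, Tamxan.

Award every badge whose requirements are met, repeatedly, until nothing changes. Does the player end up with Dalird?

With Nexzel and Jornal, Irdgor is earned (Rule 6).
With Jornal and Irdgor, Eldmar is earned (Rule 8).
With Tamxan and Eldmar, Zorzin is earned (Rule 2).
With Tamxan and Zorzin, Dalird is earned (Rule 5).

Yes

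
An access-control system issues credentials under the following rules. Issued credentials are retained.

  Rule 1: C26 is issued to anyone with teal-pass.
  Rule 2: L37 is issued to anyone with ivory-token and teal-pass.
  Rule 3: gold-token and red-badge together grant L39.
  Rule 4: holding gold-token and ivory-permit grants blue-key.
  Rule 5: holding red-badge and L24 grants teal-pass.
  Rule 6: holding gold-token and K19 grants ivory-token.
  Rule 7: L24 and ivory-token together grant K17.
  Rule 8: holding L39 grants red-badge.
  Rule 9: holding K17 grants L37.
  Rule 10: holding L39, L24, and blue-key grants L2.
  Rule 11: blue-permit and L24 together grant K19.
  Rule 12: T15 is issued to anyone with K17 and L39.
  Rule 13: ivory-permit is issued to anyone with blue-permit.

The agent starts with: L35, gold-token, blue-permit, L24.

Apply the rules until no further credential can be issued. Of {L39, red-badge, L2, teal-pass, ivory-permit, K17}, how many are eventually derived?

2

Holding blue-permit grants ivory-permit (Rule 13).
Holding blue-permit and L24 grants K19 (Rule 11).
Holding gold-token and K19 grants ivory-token (Rule 6).
Holding L24 and ivory-token grants K17 (Rule 7).
L39 would need gold-token and red-badge (Rule 3), but red-badge is never granted.
red-badge would need L39 (Rule 8), but L39 is never granted.
L2 would need L39, L24, and blue-key (Rule 10), but L39 is never granted.
teal-pass would need red-badge and L24 (Rule 5), but red-badge is never granted.
ivory-permit: reached.
K17: reached.
Reached: ivory-permit and K17 — 2 of the 6.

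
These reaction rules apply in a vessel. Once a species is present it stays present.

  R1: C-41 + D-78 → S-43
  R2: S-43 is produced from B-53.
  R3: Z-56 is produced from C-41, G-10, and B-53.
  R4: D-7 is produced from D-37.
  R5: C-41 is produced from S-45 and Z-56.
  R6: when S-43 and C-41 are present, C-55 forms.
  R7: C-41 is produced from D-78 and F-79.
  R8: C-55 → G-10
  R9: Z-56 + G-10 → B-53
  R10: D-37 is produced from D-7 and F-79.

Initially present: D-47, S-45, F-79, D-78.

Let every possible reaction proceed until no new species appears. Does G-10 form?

Yes

D-78 and F-79 present → C-41 forms (R7).
C-41 and D-78 present → S-43 forms (R1).
S-43 and C-41 present → C-55 forms (R6).
C-55 present → G-10 forms (R8).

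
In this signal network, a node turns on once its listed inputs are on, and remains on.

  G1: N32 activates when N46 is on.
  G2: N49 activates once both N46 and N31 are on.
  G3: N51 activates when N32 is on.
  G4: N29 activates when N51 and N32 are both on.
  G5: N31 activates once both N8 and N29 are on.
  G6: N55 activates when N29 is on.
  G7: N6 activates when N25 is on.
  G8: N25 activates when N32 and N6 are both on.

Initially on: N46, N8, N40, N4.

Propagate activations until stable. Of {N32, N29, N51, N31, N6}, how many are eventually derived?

4

G1: N46 on → N32 on.
G3: N32 on → N51 on.
N51 and N32 are on, so N29 activates (G4).
G5: N8 and N29 on → N31 on.
N32: reached.
N29: reached.
N51: reached.
N31: reached.
N6 would need N25 (G7), but N25 never turns on.
Reached: N32, N29, N51, and N31 — 4 of the 5.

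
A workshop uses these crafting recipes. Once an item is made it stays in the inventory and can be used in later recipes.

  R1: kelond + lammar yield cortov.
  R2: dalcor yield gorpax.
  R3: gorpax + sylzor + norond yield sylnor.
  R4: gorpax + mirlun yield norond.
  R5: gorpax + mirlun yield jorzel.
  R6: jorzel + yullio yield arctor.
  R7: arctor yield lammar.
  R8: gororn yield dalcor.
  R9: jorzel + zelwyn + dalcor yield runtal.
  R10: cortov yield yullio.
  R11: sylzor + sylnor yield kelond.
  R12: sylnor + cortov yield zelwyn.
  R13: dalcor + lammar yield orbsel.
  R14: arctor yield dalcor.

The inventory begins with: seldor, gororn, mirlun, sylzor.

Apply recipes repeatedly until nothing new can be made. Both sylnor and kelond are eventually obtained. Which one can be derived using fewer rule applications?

sylnor: Using R8, gororn makes dalcor. dalcor → gorpax (R2). Using R4, gorpax and mirlun make norond. Using R3, gorpax, sylzor, and norond make sylnor. [4 rule applications]
kelond: gororn → dalcor (R8). dalcor → gorpax (R2). Using R4, gorpax and mirlun make norond. Using R3, gorpax, sylzor, and norond make sylnor. sylzor + sylnor → kelond (R11). [5 rule applications]
sylnor needs fewer.

sylnor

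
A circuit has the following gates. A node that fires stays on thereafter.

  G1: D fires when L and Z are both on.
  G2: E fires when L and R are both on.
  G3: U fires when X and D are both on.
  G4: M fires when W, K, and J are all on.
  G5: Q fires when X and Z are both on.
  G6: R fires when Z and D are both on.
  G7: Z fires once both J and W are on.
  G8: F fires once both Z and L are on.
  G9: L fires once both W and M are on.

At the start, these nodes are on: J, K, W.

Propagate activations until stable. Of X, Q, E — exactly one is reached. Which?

W, K, and J are on, so M fires (G4).
G7: J and W on → Z on.
G9: W and M on → L on.
L and Z are on, so D fires (G1).
G6: Z and D on → R on.
G2: L and R on → E on.
No rule produces X, and it is not given. Q would need X and Z (G5), but X never turns on.

E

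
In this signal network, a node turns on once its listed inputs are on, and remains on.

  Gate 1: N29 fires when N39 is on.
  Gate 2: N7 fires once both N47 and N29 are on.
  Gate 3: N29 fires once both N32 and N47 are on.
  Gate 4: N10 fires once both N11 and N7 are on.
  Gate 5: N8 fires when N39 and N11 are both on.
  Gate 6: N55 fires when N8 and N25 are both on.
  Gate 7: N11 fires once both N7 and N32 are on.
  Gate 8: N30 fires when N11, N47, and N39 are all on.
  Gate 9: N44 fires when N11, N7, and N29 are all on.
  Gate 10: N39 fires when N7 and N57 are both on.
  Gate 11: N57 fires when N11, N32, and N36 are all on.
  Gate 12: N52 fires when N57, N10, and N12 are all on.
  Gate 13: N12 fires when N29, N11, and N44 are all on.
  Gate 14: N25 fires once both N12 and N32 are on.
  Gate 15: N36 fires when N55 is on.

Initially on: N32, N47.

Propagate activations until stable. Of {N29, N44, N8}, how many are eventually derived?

2

N32 and N47 are on, so N29 fires (Gate 3).
N47 and N29 are on, so N7 fires (Gate 2).
N7 and N32 are on, so N11 fires (Gate 7).
N11, N7, and N29 are on, so N44 fires (Gate 9).
N29: reached.
N44: reached.
N8 would need N39 and N11 (Gate 5), but N39 never turns on.
Reached: N29 and N44 — 2 of the 3.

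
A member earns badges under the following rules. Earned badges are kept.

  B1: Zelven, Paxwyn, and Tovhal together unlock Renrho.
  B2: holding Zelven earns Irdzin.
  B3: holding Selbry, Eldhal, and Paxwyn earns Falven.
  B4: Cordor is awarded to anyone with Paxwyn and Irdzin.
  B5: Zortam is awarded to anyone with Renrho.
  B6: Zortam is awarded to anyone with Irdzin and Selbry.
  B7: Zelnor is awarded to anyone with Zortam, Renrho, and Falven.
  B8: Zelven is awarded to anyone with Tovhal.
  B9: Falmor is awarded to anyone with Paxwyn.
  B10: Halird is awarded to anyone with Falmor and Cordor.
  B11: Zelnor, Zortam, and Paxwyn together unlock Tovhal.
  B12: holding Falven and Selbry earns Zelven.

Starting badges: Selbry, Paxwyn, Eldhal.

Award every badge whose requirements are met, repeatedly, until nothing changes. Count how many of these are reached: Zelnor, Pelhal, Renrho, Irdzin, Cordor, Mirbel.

With Selbry, Eldhal, and Paxwyn, Falven is earned (B3).
With Falven and Selbry, Zelven is earned (B12).
With Zelven, Irdzin is earned (B2).
With Paxwyn and Irdzin, Cordor is earned (B4).
Zelnor would need Zortam, Renrho, and Falven (B7), but Renrho is never earned.
No rule produces Pelhal, and it is not given.
Renrho would need Zelven, Paxwyn, and Tovhal (B1), but Tovhal is never earned.
Irdzin: reached.
Cordor: reached.
No rule produces Mirbel, and it is not given.
Reached: Irdzin and Cordor — 2 of the 6.

2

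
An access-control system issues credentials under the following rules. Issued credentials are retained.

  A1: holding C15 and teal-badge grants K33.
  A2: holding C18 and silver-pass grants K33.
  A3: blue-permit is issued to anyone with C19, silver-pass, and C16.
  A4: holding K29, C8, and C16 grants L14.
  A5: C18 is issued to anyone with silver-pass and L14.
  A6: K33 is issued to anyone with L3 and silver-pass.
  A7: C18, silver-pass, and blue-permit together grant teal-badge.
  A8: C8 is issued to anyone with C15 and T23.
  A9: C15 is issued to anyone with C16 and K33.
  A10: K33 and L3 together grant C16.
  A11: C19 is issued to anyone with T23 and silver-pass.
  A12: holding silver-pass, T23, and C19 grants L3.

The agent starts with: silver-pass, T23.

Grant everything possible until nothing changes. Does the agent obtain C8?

Yes

Holding T23 and silver-pass grants C19 (A11).
Holding silver-pass, T23, and C19 grants L3 (A12).
Holding L3 and silver-pass grants K33 (A6).
Holding K33 and L3 grants C16 (A10).
Holding C16 and K33 grants C15 (A9).
Holding C15 and T23 grants C8 (A8).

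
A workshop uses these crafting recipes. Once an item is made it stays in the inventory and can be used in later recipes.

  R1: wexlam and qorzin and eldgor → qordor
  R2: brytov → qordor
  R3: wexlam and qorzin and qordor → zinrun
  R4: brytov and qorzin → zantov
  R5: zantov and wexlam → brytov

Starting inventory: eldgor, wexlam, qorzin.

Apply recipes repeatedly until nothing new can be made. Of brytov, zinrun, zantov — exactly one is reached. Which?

zinrun

wexlam and qorzin and eldgor → qordor (R1).
Using R3, wexlam, qorzin, and qordor make zinrun.
brytov would need zantov and wexlam (R5), but zantov is never obtained. zantov would need brytov and qorzin (R4), but brytov is never obtained.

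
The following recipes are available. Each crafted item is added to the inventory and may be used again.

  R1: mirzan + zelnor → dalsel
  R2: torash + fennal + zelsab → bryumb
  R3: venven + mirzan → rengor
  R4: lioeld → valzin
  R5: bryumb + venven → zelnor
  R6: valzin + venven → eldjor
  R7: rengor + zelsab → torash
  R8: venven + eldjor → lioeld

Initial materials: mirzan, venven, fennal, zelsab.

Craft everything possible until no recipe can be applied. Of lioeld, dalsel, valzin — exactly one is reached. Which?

venven + mirzan → rengor (R3).
rengor + zelsab → torash (R7).
Using R2, torash, fennal, and zelsab make bryumb.
Using R5, bryumb and venven make zelnor.
mirzan + zelnor → dalsel (R1).
valzin would need lioeld (R4), but lioeld is never obtained. lioeld would need venven and eldjor (R8), but eldjor is never obtained.

dalsel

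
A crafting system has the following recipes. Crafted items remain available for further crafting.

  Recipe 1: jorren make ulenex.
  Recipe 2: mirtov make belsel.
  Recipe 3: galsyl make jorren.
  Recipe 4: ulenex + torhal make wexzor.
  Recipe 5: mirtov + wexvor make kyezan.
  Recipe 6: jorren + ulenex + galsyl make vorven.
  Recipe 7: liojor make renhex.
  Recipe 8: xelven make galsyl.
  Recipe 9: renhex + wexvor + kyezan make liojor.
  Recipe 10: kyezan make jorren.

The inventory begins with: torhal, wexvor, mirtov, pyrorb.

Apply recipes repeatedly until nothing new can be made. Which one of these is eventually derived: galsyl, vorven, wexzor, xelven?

wexzor

mirtov + wexvor → kyezan (Recipe 5).
kyezan → jorren (Recipe 10).
Using Recipe 1, jorren makes ulenex.
Using Recipe 4, ulenex and torhal make wexzor.
No rule produces xelven, and it is not given. vorven would need jorren, ulenex, and galsyl (Recipe 6), but galsyl is never obtained. galsyl would need xelven (Recipe 8), but xelven is never obtained.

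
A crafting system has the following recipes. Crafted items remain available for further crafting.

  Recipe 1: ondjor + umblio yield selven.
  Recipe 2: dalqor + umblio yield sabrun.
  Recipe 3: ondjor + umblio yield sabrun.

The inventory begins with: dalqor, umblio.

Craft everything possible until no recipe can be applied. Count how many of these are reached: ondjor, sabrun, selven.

1

Using Recipe 2, dalqor and umblio make sabrun.
No rule produces ondjor, and it is not given.
sabrun: reached.
selven would need ondjor and umblio (Recipe 1), but ondjor is never obtained.
Reached: sabrun — 1 of the 3.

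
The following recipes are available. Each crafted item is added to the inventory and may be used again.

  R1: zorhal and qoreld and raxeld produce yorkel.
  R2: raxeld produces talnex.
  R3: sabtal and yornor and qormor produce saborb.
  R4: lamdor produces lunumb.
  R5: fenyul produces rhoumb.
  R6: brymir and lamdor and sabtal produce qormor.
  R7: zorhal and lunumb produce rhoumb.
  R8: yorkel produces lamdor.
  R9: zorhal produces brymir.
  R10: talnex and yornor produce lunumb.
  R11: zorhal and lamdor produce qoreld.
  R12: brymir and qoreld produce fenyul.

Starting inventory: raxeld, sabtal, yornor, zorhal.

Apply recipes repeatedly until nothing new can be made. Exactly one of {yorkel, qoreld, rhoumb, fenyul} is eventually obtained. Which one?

raxeld → talnex (R2).
talnex and yornor → lunumb (R10).
zorhal and lunumb → rhoumb (R7).
qoreld would need zorhal and lamdor (R11), but lamdor is never obtained. fenyul would need brymir and qoreld (R12), but qoreld is never obtained. yorkel would need zorhal, qoreld, and raxeld (R1), but qoreld is never obtained.

rhoumb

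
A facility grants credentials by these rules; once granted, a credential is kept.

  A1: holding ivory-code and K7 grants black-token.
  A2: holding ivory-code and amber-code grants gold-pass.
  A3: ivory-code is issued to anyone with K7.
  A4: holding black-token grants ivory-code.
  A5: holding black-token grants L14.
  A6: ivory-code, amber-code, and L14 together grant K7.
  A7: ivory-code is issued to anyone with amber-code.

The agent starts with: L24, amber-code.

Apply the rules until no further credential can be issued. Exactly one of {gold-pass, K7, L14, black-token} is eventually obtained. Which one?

Holding amber-code grants ivory-code (A7).
Holding ivory-code and amber-code grants gold-pass (A2).
K7 would need ivory-code, amber-code, and L14 (A6), but L14 is never granted. L14 would need black-token (A5), but black-token is never granted. black-token would need ivory-code and K7 (A1), but K7 is never granted.

gold-pass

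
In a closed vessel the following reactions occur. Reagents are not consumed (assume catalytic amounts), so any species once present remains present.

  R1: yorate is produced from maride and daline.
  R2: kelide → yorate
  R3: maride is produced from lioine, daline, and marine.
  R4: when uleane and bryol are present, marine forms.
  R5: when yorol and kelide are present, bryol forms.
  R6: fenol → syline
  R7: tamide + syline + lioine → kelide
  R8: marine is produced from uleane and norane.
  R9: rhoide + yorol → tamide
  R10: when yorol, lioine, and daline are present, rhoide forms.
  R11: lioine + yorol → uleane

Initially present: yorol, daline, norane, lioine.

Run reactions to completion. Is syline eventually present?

No

syline would need fenol (R6), but fenol never forms.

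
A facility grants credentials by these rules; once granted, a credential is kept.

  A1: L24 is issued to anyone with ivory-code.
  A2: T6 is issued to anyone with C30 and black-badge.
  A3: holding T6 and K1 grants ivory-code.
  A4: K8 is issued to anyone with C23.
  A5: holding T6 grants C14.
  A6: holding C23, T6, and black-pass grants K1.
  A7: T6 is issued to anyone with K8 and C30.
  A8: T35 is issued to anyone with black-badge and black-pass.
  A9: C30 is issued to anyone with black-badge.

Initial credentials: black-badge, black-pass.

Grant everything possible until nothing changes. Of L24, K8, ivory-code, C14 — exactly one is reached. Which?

C14

Holding black-badge grants C30 (A9).
Holding C30 and black-badge grants T6 (A2).
Holding T6 grants C14 (A5).
ivory-code would need T6 and K1 (A3), but K1 is never granted. K8 would need C23 (A4), but C23 is never granted. L24 would need ivory-code (A1), but ivory-code is never granted.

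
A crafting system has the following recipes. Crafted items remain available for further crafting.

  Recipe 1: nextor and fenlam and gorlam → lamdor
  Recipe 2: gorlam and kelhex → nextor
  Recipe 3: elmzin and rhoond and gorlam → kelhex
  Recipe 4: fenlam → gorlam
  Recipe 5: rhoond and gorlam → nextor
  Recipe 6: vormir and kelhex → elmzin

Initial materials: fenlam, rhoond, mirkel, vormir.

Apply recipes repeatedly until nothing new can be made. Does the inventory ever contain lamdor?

fenlam → gorlam (Recipe 4).
Using Recipe 5, rhoond and gorlam make nextor.
Using Recipe 1, nextor, fenlam, and gorlam make lamdor.

Yes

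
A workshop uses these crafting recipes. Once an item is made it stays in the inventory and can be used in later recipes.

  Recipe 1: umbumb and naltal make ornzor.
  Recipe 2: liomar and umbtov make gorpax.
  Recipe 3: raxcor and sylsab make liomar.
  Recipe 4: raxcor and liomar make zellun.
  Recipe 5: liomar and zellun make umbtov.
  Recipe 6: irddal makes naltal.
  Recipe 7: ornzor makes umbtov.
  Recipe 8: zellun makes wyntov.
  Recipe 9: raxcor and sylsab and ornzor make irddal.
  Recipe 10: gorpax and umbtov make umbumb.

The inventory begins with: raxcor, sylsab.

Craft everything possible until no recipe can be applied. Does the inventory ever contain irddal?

No

irddal would need raxcor, sylsab, and ornzor (Recipe 9), but ornzor is never obtained.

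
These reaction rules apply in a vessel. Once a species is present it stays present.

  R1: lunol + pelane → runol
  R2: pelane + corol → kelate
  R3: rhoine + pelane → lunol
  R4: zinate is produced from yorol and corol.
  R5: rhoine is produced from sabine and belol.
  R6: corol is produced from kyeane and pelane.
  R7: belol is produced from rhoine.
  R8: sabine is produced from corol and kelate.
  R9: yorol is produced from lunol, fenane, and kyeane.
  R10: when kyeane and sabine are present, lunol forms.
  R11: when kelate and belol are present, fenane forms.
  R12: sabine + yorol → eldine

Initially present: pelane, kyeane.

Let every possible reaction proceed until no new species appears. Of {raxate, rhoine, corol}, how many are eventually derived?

kyeane and pelane present → corol forms (R6).
No rule produces raxate, and it is not given.
rhoine would need sabine and belol (R5), but belol never forms.
corol: reached.
Reached: corol — 1 of the 3.

1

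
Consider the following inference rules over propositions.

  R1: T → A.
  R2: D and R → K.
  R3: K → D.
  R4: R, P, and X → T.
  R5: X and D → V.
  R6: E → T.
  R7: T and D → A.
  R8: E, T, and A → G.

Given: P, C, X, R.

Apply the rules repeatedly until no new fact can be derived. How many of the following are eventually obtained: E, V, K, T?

1

R, P, and X hold, so T follows (R4).
No rule produces E, and it is not given.
V would need X and D (R5), but D is never established.
K would need D and R (R2), but D is never established.
T: reached.
Reached: T — 1 of the 4.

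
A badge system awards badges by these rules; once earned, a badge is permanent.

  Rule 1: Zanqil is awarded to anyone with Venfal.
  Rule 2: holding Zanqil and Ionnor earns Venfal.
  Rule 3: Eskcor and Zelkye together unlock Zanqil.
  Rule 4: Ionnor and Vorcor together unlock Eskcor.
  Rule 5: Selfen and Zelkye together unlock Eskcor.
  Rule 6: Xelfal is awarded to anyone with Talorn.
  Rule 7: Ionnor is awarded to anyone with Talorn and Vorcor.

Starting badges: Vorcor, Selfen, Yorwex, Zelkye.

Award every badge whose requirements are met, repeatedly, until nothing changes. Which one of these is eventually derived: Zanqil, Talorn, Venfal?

With Selfen and Zelkye, Eskcor is earned (Rule 5).
With Eskcor and Zelkye, Zanqil is earned (Rule 3).
Venfal would need Zanqil and Ionnor (Rule 2), but Ionnor is never earned. No rule produces Talorn, and it is not given.

Zanqil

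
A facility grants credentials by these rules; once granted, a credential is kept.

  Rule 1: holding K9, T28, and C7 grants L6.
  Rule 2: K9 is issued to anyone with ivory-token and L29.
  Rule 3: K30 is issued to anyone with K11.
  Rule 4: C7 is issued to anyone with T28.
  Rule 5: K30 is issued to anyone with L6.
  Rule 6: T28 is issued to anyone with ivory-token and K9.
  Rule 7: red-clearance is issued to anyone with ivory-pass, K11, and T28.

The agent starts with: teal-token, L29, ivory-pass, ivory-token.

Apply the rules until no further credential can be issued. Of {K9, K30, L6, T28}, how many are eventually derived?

4

Holding ivory-token and L29 grants K9 (Rule 2).
Holding ivory-token and K9 grants T28 (Rule 6).
Holding T28 grants C7 (Rule 4).
Holding K9, T28, and C7 grants L6 (Rule 1).
Holding L6 grants K30 (Rule 5).
K9: reached.
K30: reached.
L6: reached.
T28: reached.
All 4 are reached.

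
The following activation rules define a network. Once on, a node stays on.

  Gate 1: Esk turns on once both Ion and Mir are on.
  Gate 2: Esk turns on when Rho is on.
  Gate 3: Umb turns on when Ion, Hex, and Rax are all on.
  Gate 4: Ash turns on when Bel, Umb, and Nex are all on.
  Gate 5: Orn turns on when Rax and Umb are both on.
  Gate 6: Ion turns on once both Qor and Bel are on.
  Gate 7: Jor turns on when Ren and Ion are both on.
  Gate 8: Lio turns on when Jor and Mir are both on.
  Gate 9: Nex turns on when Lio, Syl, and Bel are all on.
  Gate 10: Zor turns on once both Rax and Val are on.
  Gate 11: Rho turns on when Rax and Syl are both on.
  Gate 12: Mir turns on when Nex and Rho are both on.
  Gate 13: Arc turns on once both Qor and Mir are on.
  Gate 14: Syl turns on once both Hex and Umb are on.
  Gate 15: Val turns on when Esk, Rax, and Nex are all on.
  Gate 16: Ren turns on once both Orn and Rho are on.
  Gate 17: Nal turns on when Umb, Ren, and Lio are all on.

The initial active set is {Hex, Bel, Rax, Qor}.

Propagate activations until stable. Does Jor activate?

Qor and Bel are on, so Ion turns on (Gate 6).
Gate 3: Ion, Hex, and Rax on → Umb on.
Hex and Umb are on, so Syl turns on (Gate 14).
Gate 5: Rax and Umb on → Orn on.
Rax and Syl are on, so Rho turns on (Gate 11).
Orn and Rho are on, so Ren turns on (Gate 16).
Gate 7: Ren and Ion on → Jor on.

Yes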